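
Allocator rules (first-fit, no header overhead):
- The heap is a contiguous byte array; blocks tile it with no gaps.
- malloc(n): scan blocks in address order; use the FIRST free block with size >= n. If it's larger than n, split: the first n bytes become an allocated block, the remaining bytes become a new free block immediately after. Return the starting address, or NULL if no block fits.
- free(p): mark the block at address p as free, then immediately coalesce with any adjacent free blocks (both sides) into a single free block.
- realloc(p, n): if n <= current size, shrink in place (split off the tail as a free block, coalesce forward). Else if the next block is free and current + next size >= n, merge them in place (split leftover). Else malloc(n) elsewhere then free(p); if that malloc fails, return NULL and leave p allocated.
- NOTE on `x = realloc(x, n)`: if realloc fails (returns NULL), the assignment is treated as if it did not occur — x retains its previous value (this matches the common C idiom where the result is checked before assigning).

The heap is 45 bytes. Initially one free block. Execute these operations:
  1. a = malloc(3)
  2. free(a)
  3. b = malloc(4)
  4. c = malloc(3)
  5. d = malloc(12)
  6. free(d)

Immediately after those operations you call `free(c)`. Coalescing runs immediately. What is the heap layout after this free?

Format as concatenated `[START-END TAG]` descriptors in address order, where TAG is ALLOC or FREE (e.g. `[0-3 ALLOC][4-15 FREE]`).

Op 1: a = malloc(3) -> a = 0; heap: [0-2 ALLOC][3-44 FREE]
Op 2: free(a) -> (freed a); heap: [0-44 FREE]
Op 3: b = malloc(4) -> b = 0; heap: [0-3 ALLOC][4-44 FREE]
Op 4: c = malloc(3) -> c = 4; heap: [0-3 ALLOC][4-6 ALLOC][7-44 FREE]
Op 5: d = malloc(12) -> d = 7; heap: [0-3 ALLOC][4-6 ALLOC][7-18 ALLOC][19-44 FREE]
Op 6: free(d) -> (freed d); heap: [0-3 ALLOC][4-6 ALLOC][7-44 FREE]
free(c): c = 4 -> block [4-6 ALLOC]; mark free, coalesce with adjacent free neighbors -> [0-3 ALLOC][4-44 FREE]

Answer: [0-3 ALLOC][4-44 FREE]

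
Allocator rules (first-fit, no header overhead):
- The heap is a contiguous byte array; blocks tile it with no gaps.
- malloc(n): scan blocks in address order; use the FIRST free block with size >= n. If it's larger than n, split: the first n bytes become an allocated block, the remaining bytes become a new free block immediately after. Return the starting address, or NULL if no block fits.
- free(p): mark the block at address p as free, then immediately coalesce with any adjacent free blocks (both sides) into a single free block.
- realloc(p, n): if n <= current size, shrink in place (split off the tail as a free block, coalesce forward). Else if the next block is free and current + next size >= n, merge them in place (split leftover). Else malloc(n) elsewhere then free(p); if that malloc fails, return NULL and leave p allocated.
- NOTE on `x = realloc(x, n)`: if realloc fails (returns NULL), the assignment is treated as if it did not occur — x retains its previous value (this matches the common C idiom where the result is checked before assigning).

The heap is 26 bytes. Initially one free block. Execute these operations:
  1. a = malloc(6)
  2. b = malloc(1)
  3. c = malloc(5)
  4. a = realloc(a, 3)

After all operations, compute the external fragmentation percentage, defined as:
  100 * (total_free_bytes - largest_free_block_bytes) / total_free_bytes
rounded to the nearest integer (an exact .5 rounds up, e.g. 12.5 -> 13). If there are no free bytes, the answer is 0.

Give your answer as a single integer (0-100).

Op 1: a = malloc(6) -> a = 0; heap: [0-5 ALLOC][6-25 FREE]
Op 2: b = malloc(1) -> b = 6; heap: [0-5 ALLOC][6-6 ALLOC][7-25 FREE]
Op 3: c = malloc(5) -> c = 7; heap: [0-5 ALLOC][6-6 ALLOC][7-11 ALLOC][12-25 FREE]
Op 4: a = realloc(a, 3) -> a = 0; heap: [0-2 ALLOC][3-5 FREE][6-6 ALLOC][7-11 ALLOC][12-25 FREE]
Free blocks: [3 14] total_free=17 largest=14 -> 100*(17-14)/17 = 300/17 ≈ 17.647 -> rounds to 18

Answer: 18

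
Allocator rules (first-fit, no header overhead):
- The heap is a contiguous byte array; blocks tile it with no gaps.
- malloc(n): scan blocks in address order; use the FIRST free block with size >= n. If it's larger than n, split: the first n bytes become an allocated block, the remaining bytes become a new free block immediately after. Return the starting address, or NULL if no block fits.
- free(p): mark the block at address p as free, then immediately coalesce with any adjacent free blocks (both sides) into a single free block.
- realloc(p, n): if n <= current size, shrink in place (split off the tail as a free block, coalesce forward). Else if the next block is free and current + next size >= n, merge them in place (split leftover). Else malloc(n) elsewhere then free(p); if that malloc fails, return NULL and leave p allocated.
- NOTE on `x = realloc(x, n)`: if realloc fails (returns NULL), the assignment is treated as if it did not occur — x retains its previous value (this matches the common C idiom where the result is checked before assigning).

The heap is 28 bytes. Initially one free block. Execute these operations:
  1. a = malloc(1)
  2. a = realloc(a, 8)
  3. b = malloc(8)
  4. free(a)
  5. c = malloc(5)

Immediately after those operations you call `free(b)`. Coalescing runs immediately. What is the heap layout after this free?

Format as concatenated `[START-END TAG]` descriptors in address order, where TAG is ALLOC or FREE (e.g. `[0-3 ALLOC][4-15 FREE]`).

Answer: [0-4 ALLOC][5-27 FREE]

Derivation:
Op 1: a = malloc(1) -> a = 0; heap: [0-0 ALLOC][1-27 FREE]
Op 2: a = realloc(a, 8) -> a = 0; heap: [0-7 ALLOC][8-27 FREE]
Op 3: b = malloc(8) -> b = 8; heap: [0-7 ALLOC][8-15 ALLOC][16-27 FREE]
Op 4: free(a) -> (freed a); heap: [0-7 FREE][8-15 ALLOC][16-27 FREE]
Op 5: c = malloc(5) -> c = 0; heap: [0-4 ALLOC][5-7 FREE][8-15 ALLOC][16-27 FREE]
free(b): b = 8 -> block [8-15 ALLOC]; mark free, coalesce with adjacent free neighbors -> [0-4 ALLOC][5-27 FREE]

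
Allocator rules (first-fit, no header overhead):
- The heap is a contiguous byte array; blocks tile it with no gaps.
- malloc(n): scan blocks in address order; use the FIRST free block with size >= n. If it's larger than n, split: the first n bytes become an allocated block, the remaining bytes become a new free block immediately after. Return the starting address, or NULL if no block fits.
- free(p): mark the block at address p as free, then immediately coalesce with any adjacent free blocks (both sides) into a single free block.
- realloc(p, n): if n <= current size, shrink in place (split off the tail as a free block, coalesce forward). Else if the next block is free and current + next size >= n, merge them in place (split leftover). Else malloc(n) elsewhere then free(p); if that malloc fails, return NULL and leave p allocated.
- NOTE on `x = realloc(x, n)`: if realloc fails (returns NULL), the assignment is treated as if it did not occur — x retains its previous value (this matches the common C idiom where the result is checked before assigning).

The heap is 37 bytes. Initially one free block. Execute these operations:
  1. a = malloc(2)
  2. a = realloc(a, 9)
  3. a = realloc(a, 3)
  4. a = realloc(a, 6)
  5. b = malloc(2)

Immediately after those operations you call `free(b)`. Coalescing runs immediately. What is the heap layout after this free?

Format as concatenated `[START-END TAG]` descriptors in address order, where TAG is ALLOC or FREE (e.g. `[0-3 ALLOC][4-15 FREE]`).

Op 1: a = malloc(2) -> a = 0; heap: [0-1 ALLOC][2-36 FREE]
Op 2: a = realloc(a, 9) -> a = 0; heap: [0-8 ALLOC][9-36 FREE]
Op 3: a = realloc(a, 3) -> a = 0; heap: [0-2 ALLOC][3-36 FREE]
Op 4: a = realloc(a, 6) -> a = 0; heap: [0-5 ALLOC][6-36 FREE]
Op 5: b = malloc(2) -> b = 6; heap: [0-5 ALLOC][6-7 ALLOC][8-36 FREE]
free(b): b = 6 -> block [6-7 ALLOC]; mark free, coalesce with adjacent free neighbors -> [0-5 ALLOC][6-36 FREE]

Answer: [0-5 ALLOC][6-36 FREE]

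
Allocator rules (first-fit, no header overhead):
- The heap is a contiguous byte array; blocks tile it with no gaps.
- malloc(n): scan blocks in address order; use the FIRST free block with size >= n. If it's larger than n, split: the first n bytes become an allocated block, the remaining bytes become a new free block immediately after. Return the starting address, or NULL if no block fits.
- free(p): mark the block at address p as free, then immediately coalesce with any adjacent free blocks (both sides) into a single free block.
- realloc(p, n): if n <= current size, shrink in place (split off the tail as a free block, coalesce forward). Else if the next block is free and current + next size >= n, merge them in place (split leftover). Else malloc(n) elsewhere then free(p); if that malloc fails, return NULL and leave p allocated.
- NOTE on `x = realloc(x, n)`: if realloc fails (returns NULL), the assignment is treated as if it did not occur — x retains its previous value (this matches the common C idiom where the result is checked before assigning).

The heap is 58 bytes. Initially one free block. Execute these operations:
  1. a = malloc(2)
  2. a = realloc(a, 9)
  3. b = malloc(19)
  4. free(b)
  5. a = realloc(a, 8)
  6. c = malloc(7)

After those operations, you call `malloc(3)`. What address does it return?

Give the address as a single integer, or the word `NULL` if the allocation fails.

Answer: 15

Derivation:
Op 1: a = malloc(2) -> a = 0; heap: [0-1 ALLOC][2-57 FREE]
Op 2: a = realloc(a, 9) -> a = 0; heap: [0-8 ALLOC][9-57 FREE]
Op 3: b = malloc(19) -> b = 9; heap: [0-8 ALLOC][9-27 ALLOC][28-57 FREE]
Op 4: free(b) -> (freed b); heap: [0-8 ALLOC][9-57 FREE]
Op 5: a = realloc(a, 8) -> a = 0; heap: [0-7 ALLOC][8-57 FREE]
Op 6: c = malloc(7) -> c = 8; heap: [0-7 ALLOC][8-14 ALLOC][15-57 FREE]
malloc(3): first-fit scan over [0-7 ALLOC][8-14 ALLOC][15-57 FREE] -> 15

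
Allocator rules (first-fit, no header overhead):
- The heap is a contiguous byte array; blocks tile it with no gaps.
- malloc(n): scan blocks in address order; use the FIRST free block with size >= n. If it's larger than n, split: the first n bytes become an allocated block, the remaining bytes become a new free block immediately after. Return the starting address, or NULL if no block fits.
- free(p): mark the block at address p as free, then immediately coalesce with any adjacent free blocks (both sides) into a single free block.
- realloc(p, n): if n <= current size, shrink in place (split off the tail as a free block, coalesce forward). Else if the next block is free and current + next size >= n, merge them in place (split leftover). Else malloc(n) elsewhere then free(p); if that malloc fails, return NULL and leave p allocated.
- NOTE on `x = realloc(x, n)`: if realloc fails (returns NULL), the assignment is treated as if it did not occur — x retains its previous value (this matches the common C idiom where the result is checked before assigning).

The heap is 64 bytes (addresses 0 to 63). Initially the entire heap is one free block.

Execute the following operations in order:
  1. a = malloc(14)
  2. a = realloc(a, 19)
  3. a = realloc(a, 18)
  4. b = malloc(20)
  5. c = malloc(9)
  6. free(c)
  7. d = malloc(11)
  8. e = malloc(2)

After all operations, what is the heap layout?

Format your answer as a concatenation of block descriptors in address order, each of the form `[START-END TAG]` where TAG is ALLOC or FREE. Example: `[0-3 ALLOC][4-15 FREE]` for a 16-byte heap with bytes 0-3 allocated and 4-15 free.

Op 1: a = malloc(14) -> a = 0; heap: [0-13 ALLOC][14-63 FREE]
Op 2: a = realloc(a, 19) -> a = 0; heap: [0-18 ALLOC][19-63 FREE]
Op 3: a = realloc(a, 18) -> a = 0; heap: [0-17 ALLOC][18-63 FREE]
Op 4: b = malloc(20) -> b = 18; heap: [0-17 ALLOC][18-37 ALLOC][38-63 FREE]
Op 5: c = malloc(9) -> c = 38; heap: [0-17 ALLOC][18-37 ALLOC][38-46 ALLOC][47-63 FREE]
Op 6: free(c) -> (freed c); heap: [0-17 ALLOC][18-37 ALLOC][38-63 FREE]
Op 7: d = malloc(11) -> d = 38; heap: [0-17 ALLOC][18-37 ALLOC][38-48 ALLOC][49-63 FREE]
Op 8: e = malloc(2) -> e = 49; heap: [0-17 ALLOC][18-37 ALLOC][38-48 ALLOC][49-50 ALLOC][51-63 FREE]

Answer: [0-17 ALLOC][18-37 ALLOC][38-48 ALLOC][49-50 ALLOC][51-63 FREE]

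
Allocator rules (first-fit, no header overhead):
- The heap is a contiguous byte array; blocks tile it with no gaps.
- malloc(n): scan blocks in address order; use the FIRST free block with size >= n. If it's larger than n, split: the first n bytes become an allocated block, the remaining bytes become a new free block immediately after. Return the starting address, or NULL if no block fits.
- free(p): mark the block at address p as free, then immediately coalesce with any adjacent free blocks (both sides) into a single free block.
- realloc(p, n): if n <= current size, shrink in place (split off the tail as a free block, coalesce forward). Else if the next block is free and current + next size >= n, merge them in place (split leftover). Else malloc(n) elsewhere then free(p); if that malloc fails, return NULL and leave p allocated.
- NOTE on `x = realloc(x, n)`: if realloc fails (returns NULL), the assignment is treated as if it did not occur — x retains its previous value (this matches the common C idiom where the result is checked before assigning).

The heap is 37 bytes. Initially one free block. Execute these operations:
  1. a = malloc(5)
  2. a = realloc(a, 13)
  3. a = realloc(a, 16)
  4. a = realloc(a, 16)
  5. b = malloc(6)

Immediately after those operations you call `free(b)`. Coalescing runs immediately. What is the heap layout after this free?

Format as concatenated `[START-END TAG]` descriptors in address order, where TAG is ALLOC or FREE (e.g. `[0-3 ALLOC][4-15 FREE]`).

Op 1: a = malloc(5) -> a = 0; heap: [0-4 ALLOC][5-36 FREE]
Op 2: a = realloc(a, 13) -> a = 0; heap: [0-12 ALLOC][13-36 FREE]
Op 3: a = realloc(a, 16) -> a = 0; heap: [0-15 ALLOC][16-36 FREE]
Op 4: a = realloc(a, 16) -> a = 0; heap: [0-15 ALLOC][16-36 FREE]
Op 5: b = malloc(6) -> b = 16; heap: [0-15 ALLOC][16-21 ALLOC][22-36 FREE]
free(b): b = 16 -> block [16-21 ALLOC]; mark free, coalesce with adjacent free neighbors -> [0-15 ALLOC][16-36 FREE]

Answer: [0-15 ALLOC][16-36 FREE]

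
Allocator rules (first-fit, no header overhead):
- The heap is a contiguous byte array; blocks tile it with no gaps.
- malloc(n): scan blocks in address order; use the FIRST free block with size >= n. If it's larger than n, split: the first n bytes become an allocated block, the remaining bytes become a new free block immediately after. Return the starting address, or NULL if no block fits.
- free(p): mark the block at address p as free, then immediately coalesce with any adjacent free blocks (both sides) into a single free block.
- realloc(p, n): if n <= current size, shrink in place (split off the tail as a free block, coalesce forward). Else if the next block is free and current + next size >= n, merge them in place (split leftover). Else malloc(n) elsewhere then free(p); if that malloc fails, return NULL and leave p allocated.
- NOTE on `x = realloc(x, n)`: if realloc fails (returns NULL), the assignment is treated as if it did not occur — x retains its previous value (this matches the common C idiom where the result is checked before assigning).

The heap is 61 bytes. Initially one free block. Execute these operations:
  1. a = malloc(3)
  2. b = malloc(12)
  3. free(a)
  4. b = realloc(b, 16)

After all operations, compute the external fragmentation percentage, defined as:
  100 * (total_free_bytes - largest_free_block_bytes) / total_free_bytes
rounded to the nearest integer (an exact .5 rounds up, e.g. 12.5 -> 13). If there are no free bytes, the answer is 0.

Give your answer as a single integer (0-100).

Answer: 7

Derivation:
Op 1: a = malloc(3) -> a = 0; heap: [0-2 ALLOC][3-60 FREE]
Op 2: b = malloc(12) -> b = 3; heap: [0-2 ALLOC][3-14 ALLOC][15-60 FREE]
Op 3: free(a) -> (freed a); heap: [0-2 FREE][3-14 ALLOC][15-60 FREE]
Op 4: b = realloc(b, 16) -> b = 3; heap: [0-2 FREE][3-18 ALLOC][19-60 FREE]
Free blocks: [3 42] total_free=45 largest=42 -> 100*(45-42)/45 = 300/45 ≈ 6.667 -> rounds to 7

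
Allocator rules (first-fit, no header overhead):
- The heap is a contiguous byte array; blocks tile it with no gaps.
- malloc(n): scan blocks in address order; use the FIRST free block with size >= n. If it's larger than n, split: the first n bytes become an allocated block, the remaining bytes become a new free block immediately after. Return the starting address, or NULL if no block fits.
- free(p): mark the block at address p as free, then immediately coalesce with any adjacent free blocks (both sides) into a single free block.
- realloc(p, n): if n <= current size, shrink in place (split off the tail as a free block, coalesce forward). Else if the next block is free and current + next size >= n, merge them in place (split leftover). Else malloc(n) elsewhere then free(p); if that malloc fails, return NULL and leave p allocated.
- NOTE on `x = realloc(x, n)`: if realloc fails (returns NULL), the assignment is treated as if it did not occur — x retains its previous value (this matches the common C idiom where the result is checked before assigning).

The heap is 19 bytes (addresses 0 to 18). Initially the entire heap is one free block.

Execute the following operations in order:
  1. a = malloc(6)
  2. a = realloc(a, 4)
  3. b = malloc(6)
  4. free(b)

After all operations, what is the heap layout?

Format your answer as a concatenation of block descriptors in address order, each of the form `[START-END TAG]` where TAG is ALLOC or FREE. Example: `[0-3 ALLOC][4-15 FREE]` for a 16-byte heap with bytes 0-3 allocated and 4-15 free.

Answer: [0-3 ALLOC][4-18 FREE]

Derivation:
Op 1: a = malloc(6) -> a = 0; heap: [0-5 ALLOC][6-18 FREE]
Op 2: a = realloc(a, 4) -> a = 0; heap: [0-3 ALLOC][4-18 FREE]
Op 3: b = malloc(6) -> b = 4; heap: [0-3 ALLOC][4-9 ALLOC][10-18 FREE]
Op 4: free(b) -> (freed b); heap: [0-3 ALLOC][4-18 FREE]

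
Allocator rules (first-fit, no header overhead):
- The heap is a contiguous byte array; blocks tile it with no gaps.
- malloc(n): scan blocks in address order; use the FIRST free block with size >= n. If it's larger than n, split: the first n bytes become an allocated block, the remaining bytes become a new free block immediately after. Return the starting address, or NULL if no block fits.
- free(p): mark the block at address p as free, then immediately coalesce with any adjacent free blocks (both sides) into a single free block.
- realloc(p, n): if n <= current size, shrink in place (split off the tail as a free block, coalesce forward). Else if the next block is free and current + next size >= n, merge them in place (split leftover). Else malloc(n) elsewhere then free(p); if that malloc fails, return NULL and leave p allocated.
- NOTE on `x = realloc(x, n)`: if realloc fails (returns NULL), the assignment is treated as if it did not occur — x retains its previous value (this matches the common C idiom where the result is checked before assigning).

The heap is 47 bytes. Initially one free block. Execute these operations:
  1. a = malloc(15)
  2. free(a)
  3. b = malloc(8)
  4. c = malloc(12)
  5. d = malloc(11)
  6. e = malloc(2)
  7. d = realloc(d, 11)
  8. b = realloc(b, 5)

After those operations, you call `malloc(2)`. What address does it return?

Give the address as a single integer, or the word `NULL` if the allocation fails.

Op 1: a = malloc(15) -> a = 0; heap: [0-14 ALLOC][15-46 FREE]
Op 2: free(a) -> (freed a); heap: [0-46 FREE]
Op 3: b = malloc(8) -> b = 0; heap: [0-7 ALLOC][8-46 FREE]
Op 4: c = malloc(12) -> c = 8; heap: [0-7 ALLOC][8-19 ALLOC][20-46 FREE]
Op 5: d = malloc(11) -> d = 20; heap: [0-7 ALLOC][8-19 ALLOC][20-30 ALLOC][31-46 FREE]
Op 6: e = malloc(2) -> e = 31; heap: [0-7 ALLOC][8-19 ALLOC][20-30 ALLOC][31-32 ALLOC][33-46 FREE]
Op 7: d = realloc(d, 11) -> d = 20; heap: [0-7 ALLOC][8-19 ALLOC][20-30 ALLOC][31-32 ALLOC][33-46 FREE]
Op 8: b = realloc(b, 5) -> b = 0; heap: [0-4 ALLOC][5-7 FREE][8-19 ALLOC][20-30 ALLOC][31-32 ALLOC][33-46 FREE]
malloc(2): first-fit scan over [0-4 ALLOC][5-7 FREE][8-19 ALLOC][20-30 ALLOC][31-32 ALLOC][33-46 FREE] -> 5

Answer: 5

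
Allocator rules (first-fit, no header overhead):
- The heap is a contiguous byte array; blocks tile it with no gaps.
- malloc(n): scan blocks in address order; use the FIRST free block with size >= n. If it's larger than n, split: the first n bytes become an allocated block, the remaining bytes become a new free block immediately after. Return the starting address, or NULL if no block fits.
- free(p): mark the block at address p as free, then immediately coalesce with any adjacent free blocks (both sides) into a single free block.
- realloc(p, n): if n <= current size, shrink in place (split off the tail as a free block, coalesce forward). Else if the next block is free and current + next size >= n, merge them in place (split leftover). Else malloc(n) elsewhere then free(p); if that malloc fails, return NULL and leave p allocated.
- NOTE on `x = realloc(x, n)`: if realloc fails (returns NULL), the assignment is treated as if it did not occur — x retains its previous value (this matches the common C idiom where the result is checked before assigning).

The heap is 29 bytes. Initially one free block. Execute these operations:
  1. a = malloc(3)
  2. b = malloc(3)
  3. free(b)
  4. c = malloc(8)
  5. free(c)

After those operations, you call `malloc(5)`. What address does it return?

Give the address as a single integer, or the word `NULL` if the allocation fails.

Op 1: a = malloc(3) -> a = 0; heap: [0-2 ALLOC][3-28 FREE]
Op 2: b = malloc(3) -> b = 3; heap: [0-2 ALLOC][3-5 ALLOC][6-28 FREE]
Op 3: free(b) -> (freed b); heap: [0-2 ALLOC][3-28 FREE]
Op 4: c = malloc(8) -> c = 3; heap: [0-2 ALLOC][3-10 ALLOC][11-28 FREE]
Op 5: free(c) -> (freed c); heap: [0-2 ALLOC][3-28 FREE]
malloc(5): first-fit scan over [0-2 ALLOC][3-28 FREE] -> 3

Answer: 3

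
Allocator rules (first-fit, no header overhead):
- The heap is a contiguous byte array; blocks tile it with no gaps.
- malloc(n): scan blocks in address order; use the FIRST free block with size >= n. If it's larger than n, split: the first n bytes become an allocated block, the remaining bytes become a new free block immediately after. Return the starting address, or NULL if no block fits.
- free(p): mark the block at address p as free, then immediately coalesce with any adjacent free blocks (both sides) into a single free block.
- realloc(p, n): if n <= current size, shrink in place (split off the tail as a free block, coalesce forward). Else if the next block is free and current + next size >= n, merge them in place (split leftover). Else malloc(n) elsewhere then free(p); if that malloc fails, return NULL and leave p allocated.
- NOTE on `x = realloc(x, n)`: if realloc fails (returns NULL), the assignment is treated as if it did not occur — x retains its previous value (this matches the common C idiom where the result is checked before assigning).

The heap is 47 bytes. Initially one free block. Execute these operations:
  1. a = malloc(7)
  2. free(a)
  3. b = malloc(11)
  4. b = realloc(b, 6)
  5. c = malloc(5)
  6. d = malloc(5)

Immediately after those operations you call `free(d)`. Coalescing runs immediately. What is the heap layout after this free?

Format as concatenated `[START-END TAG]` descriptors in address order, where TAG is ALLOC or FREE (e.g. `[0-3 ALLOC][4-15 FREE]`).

Answer: [0-5 ALLOC][6-10 ALLOC][11-46 FREE]

Derivation:
Op 1: a = malloc(7) -> a = 0; heap: [0-6 ALLOC][7-46 FREE]
Op 2: free(a) -> (freed a); heap: [0-46 FREE]
Op 3: b = malloc(11) -> b = 0; heap: [0-10 ALLOC][11-46 FREE]
Op 4: b = realloc(b, 6) -> b = 0; heap: [0-5 ALLOC][6-46 FREE]
Op 5: c = malloc(5) -> c = 6; heap: [0-5 ALLOC][6-10 ALLOC][11-46 FREE]
Op 6: d = malloc(5) -> d = 11; heap: [0-5 ALLOC][6-10 ALLOC][11-15 ALLOC][16-46 FREE]
free(d): d = 11 -> block [11-15 ALLOC]; mark free, coalesce with adjacent free neighbors -> [0-5 ALLOC][6-10 ALLOC][11-46 FREE]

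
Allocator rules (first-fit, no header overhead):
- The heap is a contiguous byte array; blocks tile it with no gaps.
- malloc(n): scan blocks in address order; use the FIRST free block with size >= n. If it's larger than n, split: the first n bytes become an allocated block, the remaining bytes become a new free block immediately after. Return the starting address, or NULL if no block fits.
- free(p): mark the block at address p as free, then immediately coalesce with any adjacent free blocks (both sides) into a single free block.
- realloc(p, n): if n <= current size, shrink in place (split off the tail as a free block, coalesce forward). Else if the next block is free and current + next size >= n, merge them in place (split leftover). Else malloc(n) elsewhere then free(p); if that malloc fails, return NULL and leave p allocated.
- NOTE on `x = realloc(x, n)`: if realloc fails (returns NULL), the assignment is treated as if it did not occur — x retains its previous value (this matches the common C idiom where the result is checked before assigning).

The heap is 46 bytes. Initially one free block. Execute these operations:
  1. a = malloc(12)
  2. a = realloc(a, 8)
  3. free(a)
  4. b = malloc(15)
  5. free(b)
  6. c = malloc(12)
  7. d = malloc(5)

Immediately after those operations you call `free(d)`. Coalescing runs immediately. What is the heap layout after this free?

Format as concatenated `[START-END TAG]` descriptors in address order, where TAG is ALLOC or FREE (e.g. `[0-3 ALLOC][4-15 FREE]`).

Answer: [0-11 ALLOC][12-45 FREE]

Derivation:
Op 1: a = malloc(12) -> a = 0; heap: [0-11 ALLOC][12-45 FREE]
Op 2: a = realloc(a, 8) -> a = 0; heap: [0-7 ALLOC][8-45 FREE]
Op 3: free(a) -> (freed a); heap: [0-45 FREE]
Op 4: b = malloc(15) -> b = 0; heap: [0-14 ALLOC][15-45 FREE]
Op 5: free(b) -> (freed b); heap: [0-45 FREE]
Op 6: c = malloc(12) -> c = 0; heap: [0-11 ALLOC][12-45 FREE]
Op 7: d = malloc(5) -> d = 12; heap: [0-11 ALLOC][12-16 ALLOC][17-45 FREE]
free(d): d = 12 -> block [12-16 ALLOC]; mark free, coalesce with adjacent free neighbors -> [0-11 ALLOC][12-45 FREE]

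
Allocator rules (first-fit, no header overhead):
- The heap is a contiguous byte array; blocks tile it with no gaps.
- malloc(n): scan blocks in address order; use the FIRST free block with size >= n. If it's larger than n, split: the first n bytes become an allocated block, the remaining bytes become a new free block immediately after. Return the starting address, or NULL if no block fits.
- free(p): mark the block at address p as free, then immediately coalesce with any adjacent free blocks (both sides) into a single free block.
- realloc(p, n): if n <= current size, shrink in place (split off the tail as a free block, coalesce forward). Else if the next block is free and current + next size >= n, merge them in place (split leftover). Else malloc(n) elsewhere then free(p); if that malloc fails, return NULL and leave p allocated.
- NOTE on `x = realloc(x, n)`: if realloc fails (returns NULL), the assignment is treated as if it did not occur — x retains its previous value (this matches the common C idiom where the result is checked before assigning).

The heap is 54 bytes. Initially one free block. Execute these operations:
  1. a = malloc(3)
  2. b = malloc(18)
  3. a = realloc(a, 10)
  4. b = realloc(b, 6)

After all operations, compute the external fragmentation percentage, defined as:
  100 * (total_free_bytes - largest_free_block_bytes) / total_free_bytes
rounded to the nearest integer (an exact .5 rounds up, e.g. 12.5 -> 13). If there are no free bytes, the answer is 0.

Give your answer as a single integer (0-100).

Answer: 39

Derivation:
Op 1: a = malloc(3) -> a = 0; heap: [0-2 ALLOC][3-53 FREE]
Op 2: b = malloc(18) -> b = 3; heap: [0-2 ALLOC][3-20 ALLOC][21-53 FREE]
Op 3: a = realloc(a, 10) -> a = 21; heap: [0-2 FREE][3-20 ALLOC][21-30 ALLOC][31-53 FREE]
Op 4: b = realloc(b, 6) -> b = 3; heap: [0-2 FREE][3-8 ALLOC][9-20 FREE][21-30 ALLOC][31-53 FREE]
Free blocks: [3 12 23] total_free=38 largest=23 -> 100*(38-23)/38 = 1500/38 ≈ 39.474 -> rounds to 39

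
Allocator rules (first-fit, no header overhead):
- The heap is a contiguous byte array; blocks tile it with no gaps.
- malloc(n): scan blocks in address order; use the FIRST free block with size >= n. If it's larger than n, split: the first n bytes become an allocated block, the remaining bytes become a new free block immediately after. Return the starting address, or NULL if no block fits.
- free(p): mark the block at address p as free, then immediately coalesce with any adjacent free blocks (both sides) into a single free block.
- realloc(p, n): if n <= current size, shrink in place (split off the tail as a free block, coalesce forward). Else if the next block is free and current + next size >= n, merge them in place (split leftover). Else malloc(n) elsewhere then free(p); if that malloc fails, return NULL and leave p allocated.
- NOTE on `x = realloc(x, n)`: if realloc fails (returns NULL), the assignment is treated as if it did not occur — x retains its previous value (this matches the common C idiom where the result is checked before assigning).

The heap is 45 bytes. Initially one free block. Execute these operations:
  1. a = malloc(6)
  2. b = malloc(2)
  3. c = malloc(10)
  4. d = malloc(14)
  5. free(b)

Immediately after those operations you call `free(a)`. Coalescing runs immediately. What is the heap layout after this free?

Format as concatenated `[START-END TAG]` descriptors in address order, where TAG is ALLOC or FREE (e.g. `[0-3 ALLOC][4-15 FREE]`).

Answer: [0-7 FREE][8-17 ALLOC][18-31 ALLOC][32-44 FREE]

Derivation:
Op 1: a = malloc(6) -> a = 0; heap: [0-5 ALLOC][6-44 FREE]
Op 2: b = malloc(2) -> b = 6; heap: [0-5 ALLOC][6-7 ALLOC][8-44 FREE]
Op 3: c = malloc(10) -> c = 8; heap: [0-5 ALLOC][6-7 ALLOC][8-17 ALLOC][18-44 FREE]
Op 4: d = malloc(14) -> d = 18; heap: [0-5 ALLOC][6-7 ALLOC][8-17 ALLOC][18-31 ALLOC][32-44 FREE]
Op 5: free(b) -> (freed b); heap: [0-5 ALLOC][6-7 FREE][8-17 ALLOC][18-31 ALLOC][32-44 FREE]
free(a): a = 0 -> block [0-5 ALLOC]; mark free, coalesce with adjacent free neighbors -> [0-7 FREE][8-17 ALLOC][18-31 ALLOC][32-44 FREE]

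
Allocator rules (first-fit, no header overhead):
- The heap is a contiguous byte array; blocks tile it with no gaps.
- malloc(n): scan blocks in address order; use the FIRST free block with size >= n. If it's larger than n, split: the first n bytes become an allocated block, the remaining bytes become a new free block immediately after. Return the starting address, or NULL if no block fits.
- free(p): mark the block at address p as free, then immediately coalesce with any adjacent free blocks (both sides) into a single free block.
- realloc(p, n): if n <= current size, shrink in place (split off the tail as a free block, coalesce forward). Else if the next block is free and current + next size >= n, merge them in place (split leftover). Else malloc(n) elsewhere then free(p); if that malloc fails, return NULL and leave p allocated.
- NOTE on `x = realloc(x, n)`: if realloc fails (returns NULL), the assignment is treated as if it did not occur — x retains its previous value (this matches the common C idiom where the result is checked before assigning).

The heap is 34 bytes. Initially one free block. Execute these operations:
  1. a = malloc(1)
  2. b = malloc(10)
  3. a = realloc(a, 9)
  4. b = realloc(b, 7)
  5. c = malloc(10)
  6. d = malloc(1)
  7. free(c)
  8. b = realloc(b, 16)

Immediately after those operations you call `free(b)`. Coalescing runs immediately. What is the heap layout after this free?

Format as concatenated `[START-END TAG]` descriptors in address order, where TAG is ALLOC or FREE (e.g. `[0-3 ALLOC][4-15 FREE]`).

Answer: [0-0 ALLOC][1-10 FREE][11-19 ALLOC][20-33 FREE]

Derivation:
Op 1: a = malloc(1) -> a = 0; heap: [0-0 ALLOC][1-33 FREE]
Op 2: b = malloc(10) -> b = 1; heap: [0-0 ALLOC][1-10 ALLOC][11-33 FREE]
Op 3: a = realloc(a, 9) -> a = 11; heap: [0-0 FREE][1-10 ALLOC][11-19 ALLOC][20-33 FREE]
Op 4: b = realloc(b, 7) -> b = 1; heap: [0-0 FREE][1-7 ALLOC][8-10 FREE][11-19 ALLOC][20-33 FREE]
Op 5: c = malloc(10) -> c = 20; heap: [0-0 FREE][1-7 ALLOC][8-10 FREE][11-19 ALLOC][20-29 ALLOC][30-33 FREE]
Op 6: d = malloc(1) -> d = 0; heap: [0-0 ALLOC][1-7 ALLOC][8-10 FREE][11-19 ALLOC][20-29 ALLOC][30-33 FREE]
Op 7: free(c) -> (freed c); heap: [0-0 ALLOC][1-7 ALLOC][8-10 FREE][11-19 ALLOC][20-33 FREE]
Op 8: b = realloc(b, 16) -> NULL (b unchanged); heap: [0-0 ALLOC][1-7 ALLOC][8-10 FREE][11-19 ALLOC][20-33 FREE]
free(b): b = 1 -> block [1-7 ALLOC]; mark free, coalesce with adjacent free neighbors -> [0-0 ALLOC][1-10 FREE][11-19 ALLOC][20-33 FREE]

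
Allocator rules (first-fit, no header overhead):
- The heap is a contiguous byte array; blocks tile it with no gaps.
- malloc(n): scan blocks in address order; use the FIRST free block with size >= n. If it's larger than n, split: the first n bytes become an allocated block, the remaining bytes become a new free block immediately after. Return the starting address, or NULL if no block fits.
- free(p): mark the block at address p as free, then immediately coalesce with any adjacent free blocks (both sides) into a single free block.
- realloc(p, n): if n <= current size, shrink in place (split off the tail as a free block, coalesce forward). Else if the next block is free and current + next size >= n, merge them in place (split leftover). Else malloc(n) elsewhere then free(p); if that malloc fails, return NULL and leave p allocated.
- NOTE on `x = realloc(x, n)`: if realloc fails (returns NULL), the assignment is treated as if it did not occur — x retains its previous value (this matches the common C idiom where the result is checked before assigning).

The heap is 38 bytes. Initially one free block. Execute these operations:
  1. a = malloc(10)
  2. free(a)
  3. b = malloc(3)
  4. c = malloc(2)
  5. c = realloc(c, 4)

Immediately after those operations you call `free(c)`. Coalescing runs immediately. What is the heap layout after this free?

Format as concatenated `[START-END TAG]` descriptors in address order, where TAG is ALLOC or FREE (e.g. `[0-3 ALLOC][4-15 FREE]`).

Op 1: a = malloc(10) -> a = 0; heap: [0-9 ALLOC][10-37 FREE]
Op 2: free(a) -> (freed a); heap: [0-37 FREE]
Op 3: b = malloc(3) -> b = 0; heap: [0-2 ALLOC][3-37 FREE]
Op 4: c = malloc(2) -> c = 3; heap: [0-2 ALLOC][3-4 ALLOC][5-37 FREE]
Op 5: c = realloc(c, 4) -> c = 3; heap: [0-2 ALLOC][3-6 ALLOC][7-37 FREE]
free(c): c = 3 -> block [3-6 ALLOC]; mark free, coalesce with adjacent free neighbors -> [0-2 ALLOC][3-37 FREE]

Answer: [0-2 ALLOC][3-37 FREE]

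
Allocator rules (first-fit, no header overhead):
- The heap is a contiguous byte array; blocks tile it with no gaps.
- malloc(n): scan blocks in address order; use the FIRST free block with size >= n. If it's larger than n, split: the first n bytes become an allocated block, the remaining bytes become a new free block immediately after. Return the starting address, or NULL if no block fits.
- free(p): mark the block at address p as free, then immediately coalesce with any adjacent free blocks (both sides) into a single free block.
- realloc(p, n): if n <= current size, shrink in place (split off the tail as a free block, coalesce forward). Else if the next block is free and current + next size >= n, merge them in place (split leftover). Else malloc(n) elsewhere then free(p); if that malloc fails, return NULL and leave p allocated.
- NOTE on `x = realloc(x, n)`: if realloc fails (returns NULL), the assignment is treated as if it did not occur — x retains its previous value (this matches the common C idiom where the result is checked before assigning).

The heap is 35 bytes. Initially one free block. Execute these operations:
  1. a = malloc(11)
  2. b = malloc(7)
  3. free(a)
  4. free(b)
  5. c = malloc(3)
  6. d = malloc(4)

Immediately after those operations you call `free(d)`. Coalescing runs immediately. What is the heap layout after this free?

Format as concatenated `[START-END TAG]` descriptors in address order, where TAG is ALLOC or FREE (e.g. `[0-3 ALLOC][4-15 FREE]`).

Answer: [0-2 ALLOC][3-34 FREE]

Derivation:
Op 1: a = malloc(11) -> a = 0; heap: [0-10 ALLOC][11-34 FREE]
Op 2: b = malloc(7) -> b = 11; heap: [0-10 ALLOC][11-17 ALLOC][18-34 FREE]
Op 3: free(a) -> (freed a); heap: [0-10 FREE][11-17 ALLOC][18-34 FREE]
Op 4: free(b) -> (freed b); heap: [0-34 FREE]
Op 5: c = malloc(3) -> c = 0; heap: [0-2 ALLOC][3-34 FREE]
Op 6: d = malloc(4) -> d = 3; heap: [0-2 ALLOC][3-6 ALLOC][7-34 FREE]
free(d): d = 3 -> block [3-6 ALLOC]; mark free, coalesce with adjacent free neighbors -> [0-2 ALLOC][3-34 FREE]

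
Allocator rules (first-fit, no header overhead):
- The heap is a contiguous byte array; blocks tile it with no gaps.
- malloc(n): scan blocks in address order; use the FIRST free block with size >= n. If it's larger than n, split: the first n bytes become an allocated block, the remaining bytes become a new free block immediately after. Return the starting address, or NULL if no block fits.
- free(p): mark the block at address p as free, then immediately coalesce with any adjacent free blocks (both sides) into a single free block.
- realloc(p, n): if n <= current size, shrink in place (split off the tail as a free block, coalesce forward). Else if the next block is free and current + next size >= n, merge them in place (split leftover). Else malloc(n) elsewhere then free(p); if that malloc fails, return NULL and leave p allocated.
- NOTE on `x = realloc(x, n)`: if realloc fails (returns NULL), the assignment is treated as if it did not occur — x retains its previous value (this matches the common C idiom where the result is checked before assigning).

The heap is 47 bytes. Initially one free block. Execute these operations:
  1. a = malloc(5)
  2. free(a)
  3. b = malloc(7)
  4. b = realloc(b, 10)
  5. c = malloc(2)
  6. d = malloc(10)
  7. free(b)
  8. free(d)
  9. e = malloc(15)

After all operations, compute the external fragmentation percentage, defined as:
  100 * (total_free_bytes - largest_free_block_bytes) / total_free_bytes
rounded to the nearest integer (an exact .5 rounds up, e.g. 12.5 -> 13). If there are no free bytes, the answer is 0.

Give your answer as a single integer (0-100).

Answer: 33

Derivation:
Op 1: a = malloc(5) -> a = 0; heap: [0-4 ALLOC][5-46 FREE]
Op 2: free(a) -> (freed a); heap: [0-46 FREE]
Op 3: b = malloc(7) -> b = 0; heap: [0-6 ALLOC][7-46 FREE]
Op 4: b = realloc(b, 10) -> b = 0; heap: [0-9 ALLOC][10-46 FREE]
Op 5: c = malloc(2) -> c = 10; heap: [0-9 ALLOC][10-11 ALLOC][12-46 FREE]
Op 6: d = malloc(10) -> d = 12; heap: [0-9 ALLOC][10-11 ALLOC][12-21 ALLOC][22-46 FREE]
Op 7: free(b) -> (freed b); heap: [0-9 FREE][10-11 ALLOC][12-21 ALLOC][22-46 FREE]
Op 8: free(d) -> (freed d); heap: [0-9 FREE][10-11 ALLOC][12-46 FREE]
Op 9: e = malloc(15) -> e = 12; heap: [0-9 FREE][10-11 ALLOC][12-26 ALLOC][27-46 FREE]
Free blocks: [10 20] total_free=30 largest=20 -> 100*(30-20)/30 = 1000/30 ≈ 33.333 -> rounds to 33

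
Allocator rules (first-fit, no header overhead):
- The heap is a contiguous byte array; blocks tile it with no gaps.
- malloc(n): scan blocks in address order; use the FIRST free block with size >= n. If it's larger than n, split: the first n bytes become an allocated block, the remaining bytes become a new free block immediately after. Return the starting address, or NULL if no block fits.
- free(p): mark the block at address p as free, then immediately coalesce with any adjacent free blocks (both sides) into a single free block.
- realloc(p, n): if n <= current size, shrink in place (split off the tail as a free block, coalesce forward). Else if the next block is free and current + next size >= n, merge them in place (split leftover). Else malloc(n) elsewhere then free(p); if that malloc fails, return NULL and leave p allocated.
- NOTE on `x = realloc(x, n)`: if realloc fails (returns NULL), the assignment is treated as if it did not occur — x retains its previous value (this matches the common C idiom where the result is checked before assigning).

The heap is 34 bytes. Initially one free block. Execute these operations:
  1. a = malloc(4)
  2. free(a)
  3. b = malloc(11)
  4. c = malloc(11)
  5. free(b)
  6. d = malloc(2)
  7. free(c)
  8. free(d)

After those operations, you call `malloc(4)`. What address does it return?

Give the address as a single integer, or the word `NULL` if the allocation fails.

Op 1: a = malloc(4) -> a = 0; heap: [0-3 ALLOC][4-33 FREE]
Op 2: free(a) -> (freed a); heap: [0-33 FREE]
Op 3: b = malloc(11) -> b = 0; heap: [0-10 ALLOC][11-33 FREE]
Op 4: c = malloc(11) -> c = 11; heap: [0-10 ALLOC][11-21 ALLOC][22-33 FREE]
Op 5: free(b) -> (freed b); heap: [0-10 FREE][11-21 ALLOC][22-33 FREE]
Op 6: d = malloc(2) -> d = 0; heap: [0-1 ALLOC][2-10 FREE][11-21 ALLOC][22-33 FREE]
Op 7: free(c) -> (freed c); heap: [0-1 ALLOC][2-33 FREE]
Op 8: free(d) -> (freed d); heap: [0-33 FREE]
malloc(4): first-fit scan over [0-33 FREE] -> 0

Answer: 0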